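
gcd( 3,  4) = 1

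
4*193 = 772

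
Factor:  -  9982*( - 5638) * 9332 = 2^4*7^1*23^1*31^1*2333^1 * 2819^1=525191111312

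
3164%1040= 44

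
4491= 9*499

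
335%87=74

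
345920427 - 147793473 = 198126954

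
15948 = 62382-46434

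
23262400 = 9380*2480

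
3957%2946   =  1011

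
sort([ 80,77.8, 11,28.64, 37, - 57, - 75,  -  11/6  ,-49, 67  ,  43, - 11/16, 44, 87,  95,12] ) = [ - 75, - 57, - 49,  -  11/6, - 11/16, 11,12,28.64, 37, 43,44,67,77.8,80, 87,95 ] 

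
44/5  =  8 + 4/5 = 8.80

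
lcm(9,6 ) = 18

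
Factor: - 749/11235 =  - 3^( - 1 ) * 5^(-1 ) = - 1/15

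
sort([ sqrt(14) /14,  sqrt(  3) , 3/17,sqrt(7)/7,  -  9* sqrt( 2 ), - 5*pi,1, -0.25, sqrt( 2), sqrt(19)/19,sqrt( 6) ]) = [-5*pi,-9*sqrt( 2), -0.25, 3/17,  sqrt(19 ) /19, sqrt(14 )/14, sqrt(7)/7,  1,sqrt(2 ), sqrt(3), sqrt(6 )]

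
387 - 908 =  - 521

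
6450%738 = 546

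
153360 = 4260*36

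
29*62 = 1798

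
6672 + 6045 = 12717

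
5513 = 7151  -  1638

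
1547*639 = 988533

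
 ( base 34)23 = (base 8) 107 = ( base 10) 71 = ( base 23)32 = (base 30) 2b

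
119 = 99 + 20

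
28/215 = 28/215  =  0.13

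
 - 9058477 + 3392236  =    -  5666241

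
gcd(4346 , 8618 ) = 2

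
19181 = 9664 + 9517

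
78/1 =78= 78.00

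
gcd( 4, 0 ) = 4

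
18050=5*3610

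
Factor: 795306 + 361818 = 2^2 *3^1*211^1*457^1 = 1157124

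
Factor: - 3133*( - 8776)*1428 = 2^5 * 3^1*7^1*13^1*17^1*241^1* 1097^1 = 39263157024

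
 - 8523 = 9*( - 947)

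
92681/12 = 92681/12 = 7723.42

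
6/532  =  3/266 = 0.01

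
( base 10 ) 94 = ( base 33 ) 2s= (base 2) 1011110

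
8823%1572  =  963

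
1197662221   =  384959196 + 812703025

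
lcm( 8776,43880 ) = 43880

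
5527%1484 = 1075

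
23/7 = 3 + 2/7 = 3.29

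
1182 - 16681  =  -15499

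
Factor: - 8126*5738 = -2^2*17^1*19^1*151^1*239^1 = -46626988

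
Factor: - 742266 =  -2^1*3^2*7^1*43^1  *  137^1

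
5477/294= 18 +185/294 = 18.63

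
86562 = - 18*(  -  4809)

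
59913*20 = 1198260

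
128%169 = 128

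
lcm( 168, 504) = 504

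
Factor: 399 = 3^1*7^1*19^1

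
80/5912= 10/739 = 0.01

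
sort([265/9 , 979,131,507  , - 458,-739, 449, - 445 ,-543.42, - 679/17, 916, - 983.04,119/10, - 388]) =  [ - 983.04, - 739, - 543.42, - 458,-445, - 388, - 679/17,119/10,265/9 , 131, 449, 507,916 , 979]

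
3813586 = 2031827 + 1781759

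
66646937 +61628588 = 128275525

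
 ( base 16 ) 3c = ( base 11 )55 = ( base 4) 330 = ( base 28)24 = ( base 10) 60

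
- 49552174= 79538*(  -  623)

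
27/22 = 1+5/22 = 1.23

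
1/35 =1/35 = 0.03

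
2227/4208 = 2227/4208  =  0.53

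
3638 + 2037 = 5675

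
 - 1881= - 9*209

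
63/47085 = 21/15695 = 0.00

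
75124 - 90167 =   -  15043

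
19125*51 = 975375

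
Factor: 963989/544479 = 3^(  -  1)*23^( - 1) * 29^1*607^( - 1 ) * 2557^1 = 74153/41883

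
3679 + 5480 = 9159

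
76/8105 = 76/8105 = 0.01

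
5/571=5/571 = 0.01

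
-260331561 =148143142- 408474703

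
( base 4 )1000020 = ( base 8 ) 10010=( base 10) 4104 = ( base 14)16D2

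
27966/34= 13983/17= 822.53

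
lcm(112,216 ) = 3024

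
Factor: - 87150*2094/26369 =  - 2^2*3^2*5^2*83^1*349^1*3767^( - 1) = - 26070300/3767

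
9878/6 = 4939/3 = 1646.33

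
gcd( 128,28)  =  4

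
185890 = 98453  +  87437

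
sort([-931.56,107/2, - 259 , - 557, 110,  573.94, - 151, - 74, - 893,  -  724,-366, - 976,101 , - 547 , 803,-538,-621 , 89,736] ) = [ - 976, -931.56 , - 893 ,-724, - 621, - 557, - 547, - 538,  -  366, - 259 , - 151, - 74 , 107/2 , 89, 101,110,  573.94, 736 , 803 ]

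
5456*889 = 4850384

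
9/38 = 9/38= 0.24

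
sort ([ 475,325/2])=[ 325/2,475 ] 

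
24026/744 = 32  +  109/372 = 32.29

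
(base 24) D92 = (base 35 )6A6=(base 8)17032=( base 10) 7706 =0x1e1a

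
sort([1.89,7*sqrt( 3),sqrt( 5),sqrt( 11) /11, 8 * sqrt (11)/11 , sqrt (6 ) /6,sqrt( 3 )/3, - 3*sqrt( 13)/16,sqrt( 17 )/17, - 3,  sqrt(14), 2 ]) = [ - 3, - 3 * sqrt( 13 )/16,sqrt( 17)/17,sqrt( 11)/11 , sqrt( 6 )/6, sqrt( 3)/3, 1.89, 2,sqrt(5) , 8*  sqrt( 11)/11,sqrt ( 14), 7 * sqrt( 3 ) ] 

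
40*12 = 480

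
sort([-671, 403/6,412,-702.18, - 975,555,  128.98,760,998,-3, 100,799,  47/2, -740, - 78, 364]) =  [ - 975, - 740, - 702.18, - 671,- 78,-3, 47/2, 403/6, 100, 128.98, 364, 412,555,760, 799, 998 ]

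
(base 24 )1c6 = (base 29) 110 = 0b1101100110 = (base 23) 1ej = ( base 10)870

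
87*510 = 44370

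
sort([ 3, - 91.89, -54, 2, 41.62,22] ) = [ - 91.89, - 54, 2,3, 22, 41.62]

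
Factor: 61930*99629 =2^1*5^1*11^1 * 67^1*563^1*1487^1=   6170023970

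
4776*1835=8763960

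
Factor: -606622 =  - 2^1*29^1*10459^1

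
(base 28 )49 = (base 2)1111001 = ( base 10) 121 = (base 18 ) 6d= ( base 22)5B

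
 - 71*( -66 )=4686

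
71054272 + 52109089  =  123163361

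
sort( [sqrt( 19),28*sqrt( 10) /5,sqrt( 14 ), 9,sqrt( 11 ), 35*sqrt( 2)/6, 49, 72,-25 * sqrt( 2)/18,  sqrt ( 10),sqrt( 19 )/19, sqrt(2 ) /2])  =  [ - 25*sqrt( 2)/18 , sqrt( 19 )/19,sqrt( 2) /2, sqrt( 10 ), sqrt( 11), sqrt ( 14 ), sqrt(19 ), 35*sqrt(2 )/6,9,28*sqrt ( 10) /5,  49, 72]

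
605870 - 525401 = 80469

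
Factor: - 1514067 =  - 3^1*23^1*21943^1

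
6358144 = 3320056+3038088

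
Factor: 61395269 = 13^1 *4722713^1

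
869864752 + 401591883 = 1271456635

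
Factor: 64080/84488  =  8010/10561 =2^1*3^2 * 5^1*59^(  -  1)*89^1*179^( - 1 )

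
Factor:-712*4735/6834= -2^2* 3^( - 1)*5^1*17^( - 1)*67^( - 1) * 89^1*947^1 = - 1685660/3417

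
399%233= 166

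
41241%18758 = 3725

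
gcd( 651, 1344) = 21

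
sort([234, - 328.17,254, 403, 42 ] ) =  [ - 328.17, 42 , 234,254 , 403 ] 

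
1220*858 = 1046760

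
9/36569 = 9/36569 = 0.00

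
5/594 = 5/594  =  0.01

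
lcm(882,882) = 882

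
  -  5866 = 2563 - 8429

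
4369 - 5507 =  - 1138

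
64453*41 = 2642573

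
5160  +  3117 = 8277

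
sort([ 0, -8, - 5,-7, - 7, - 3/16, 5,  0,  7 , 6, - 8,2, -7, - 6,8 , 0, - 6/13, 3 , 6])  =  [ - 8,-8, - 7,  -  7 ,-7 ,  -  6  , - 5,- 6/13,  -  3/16, 0,  0,0, 2,3 , 5,6,  6, 7,  8]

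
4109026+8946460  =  13055486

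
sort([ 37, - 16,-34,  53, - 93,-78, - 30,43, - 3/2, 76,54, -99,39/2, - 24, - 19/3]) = [  -  99,-93, - 78,- 34, - 30 , - 24,-16,-19/3,  -  3/2,  39/2,37,  43,  53,54, 76]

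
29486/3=9828  +  2/3 =9828.67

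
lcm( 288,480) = 1440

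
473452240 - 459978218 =13474022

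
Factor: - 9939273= - 3^1*37^1* 151^1*593^1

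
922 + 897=1819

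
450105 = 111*4055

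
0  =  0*( - 82637)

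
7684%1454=414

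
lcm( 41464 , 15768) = 1119528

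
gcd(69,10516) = 1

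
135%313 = 135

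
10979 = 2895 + 8084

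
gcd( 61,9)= 1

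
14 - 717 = - 703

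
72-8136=-8064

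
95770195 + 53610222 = 149380417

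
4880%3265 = 1615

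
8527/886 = 9 + 553/886 =9.62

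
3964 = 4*991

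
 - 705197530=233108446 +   -  938305976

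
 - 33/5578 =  - 33/5578 = - 0.01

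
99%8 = 3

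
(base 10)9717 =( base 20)145h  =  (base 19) 17H8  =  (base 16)25f5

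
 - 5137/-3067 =1+2070/3067=1.67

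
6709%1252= 449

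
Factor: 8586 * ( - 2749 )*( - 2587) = 61060738518 =2^1*3^4*13^1*  53^1 * 199^1*2749^1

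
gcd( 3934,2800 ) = 14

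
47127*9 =424143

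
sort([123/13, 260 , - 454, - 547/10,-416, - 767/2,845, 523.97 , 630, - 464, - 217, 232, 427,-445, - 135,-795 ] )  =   [ - 795, - 464, - 454, - 445 , - 416,-767/2,-217,- 135,  -  547/10, 123/13, 232,  260,427,523.97, 630,845]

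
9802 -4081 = 5721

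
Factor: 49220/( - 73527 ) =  - 2^2*3^( - 1) * 5^1*23^1*107^1*24509^(- 1)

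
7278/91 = 7278/91 = 79.98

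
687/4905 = 229/1635 = 0.14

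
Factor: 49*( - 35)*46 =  - 78890 = - 2^1*5^1* 7^3*23^1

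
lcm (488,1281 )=10248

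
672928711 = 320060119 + 352868592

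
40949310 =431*95010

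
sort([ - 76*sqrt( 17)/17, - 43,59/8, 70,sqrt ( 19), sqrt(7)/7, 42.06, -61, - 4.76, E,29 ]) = [ - 61, - 43,-76*sqrt( 17)/17 ,  -  4.76,sqrt( 7)/7, E,sqrt (19),59/8,29,42.06,70 ] 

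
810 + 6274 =7084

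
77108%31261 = 14586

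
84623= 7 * 12089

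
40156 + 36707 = 76863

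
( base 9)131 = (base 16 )6D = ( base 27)41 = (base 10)109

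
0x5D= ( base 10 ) 93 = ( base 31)30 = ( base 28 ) 39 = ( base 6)233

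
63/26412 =21/8804 =0.00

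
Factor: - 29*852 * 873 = -2^2*3^3*29^1*71^1*97^1 = -21570084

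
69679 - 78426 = -8747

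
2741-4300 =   -  1559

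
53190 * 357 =18988830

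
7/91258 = 7/91258 = 0.00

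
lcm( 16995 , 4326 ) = 237930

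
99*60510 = 5990490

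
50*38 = 1900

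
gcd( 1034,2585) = 517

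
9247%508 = 103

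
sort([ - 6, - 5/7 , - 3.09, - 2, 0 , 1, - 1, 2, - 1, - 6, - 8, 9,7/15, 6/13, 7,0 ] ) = [ - 8, - 6, - 6, -3.09, - 2,- 1, -1,-5/7,0,0,6/13,7/15,1 , 2,  7 , 9 ] 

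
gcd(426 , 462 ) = 6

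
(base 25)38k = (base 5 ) 31340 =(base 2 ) 100000101111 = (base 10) 2095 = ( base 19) 5F5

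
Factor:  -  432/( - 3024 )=1/7 = 7^( - 1 ) 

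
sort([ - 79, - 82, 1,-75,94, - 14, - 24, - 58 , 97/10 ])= [ - 82, - 79, - 75, - 58 , - 24,-14,1,97/10, 94 ] 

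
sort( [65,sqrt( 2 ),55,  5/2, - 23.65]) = [- 23.65,sqrt( 2 ),5/2,55,65]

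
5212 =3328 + 1884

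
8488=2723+5765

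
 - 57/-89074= 57/89074=0.00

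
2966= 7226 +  - 4260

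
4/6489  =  4/6489 = 0.00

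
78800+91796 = 170596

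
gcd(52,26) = 26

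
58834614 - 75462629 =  - 16628015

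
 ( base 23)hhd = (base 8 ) 22265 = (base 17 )1F8D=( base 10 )9397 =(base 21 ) 106a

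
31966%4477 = 627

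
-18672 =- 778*24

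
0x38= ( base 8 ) 70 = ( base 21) 2E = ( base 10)56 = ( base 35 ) 1l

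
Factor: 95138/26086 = 47569/13043 = 13043^( -1 )*47569^1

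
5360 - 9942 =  -4582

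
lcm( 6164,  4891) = 449972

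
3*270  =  810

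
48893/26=1880  +  1/2 = 1880.50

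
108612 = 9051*12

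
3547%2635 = 912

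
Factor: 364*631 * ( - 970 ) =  - 2^3*5^1*7^1 * 13^1  *  97^1*631^1 =- 222793480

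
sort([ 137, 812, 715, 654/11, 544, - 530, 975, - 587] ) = [ - 587, - 530, 654/11, 137, 544, 715, 812,975 ]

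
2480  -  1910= 570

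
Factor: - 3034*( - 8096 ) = 2^6*11^1*23^1*37^1 * 41^1 =24563264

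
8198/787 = 8198/787 = 10.42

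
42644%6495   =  3674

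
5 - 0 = 5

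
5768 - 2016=3752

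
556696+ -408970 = 147726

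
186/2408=93/1204 = 0.08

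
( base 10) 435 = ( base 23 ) il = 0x1b3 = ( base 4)12303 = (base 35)CF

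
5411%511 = 301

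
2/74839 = 2/74839=0.00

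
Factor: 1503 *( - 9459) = -3^4*167^1*1051^1 = -14216877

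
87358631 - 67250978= 20107653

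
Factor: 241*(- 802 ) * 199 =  - 2^1* 199^1*241^1*401^1 =- 38463118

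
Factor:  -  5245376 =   -  2^6*41^1*1999^1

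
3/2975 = 3/2975 = 0.00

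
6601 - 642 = 5959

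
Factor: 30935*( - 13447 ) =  - 415982945 = -5^1 * 7^1 * 17^1 * 23^1*113^1*269^1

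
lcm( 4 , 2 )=4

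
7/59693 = 7/59693 = 0.00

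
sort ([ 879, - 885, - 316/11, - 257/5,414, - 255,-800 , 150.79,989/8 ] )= [ - 885, - 800, - 255, - 257/5,  -  316/11,989/8,150.79,414, 879 ]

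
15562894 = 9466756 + 6096138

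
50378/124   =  25189/62 = 406.27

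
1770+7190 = 8960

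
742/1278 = 371/639 =0.58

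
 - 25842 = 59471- 85313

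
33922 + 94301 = 128223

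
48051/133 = 2529/7 = 361.29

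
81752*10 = 817520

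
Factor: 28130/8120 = 2^(-2 ) * 7^(  -  1)*97^1 = 97/28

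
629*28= 17612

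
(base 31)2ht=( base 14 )C90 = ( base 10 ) 2478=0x9ae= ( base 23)4fh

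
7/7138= 7/7138 = 0.00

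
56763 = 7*8109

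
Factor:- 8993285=  -  5^1 * 7^1*263^1* 977^1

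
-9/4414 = - 1 + 4405/4414 = - 0.00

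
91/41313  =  91/41313 = 0.00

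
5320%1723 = 151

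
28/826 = 2/59 = 0.03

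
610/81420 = 61/8142 = 0.01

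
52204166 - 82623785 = - 30419619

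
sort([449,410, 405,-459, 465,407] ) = [  -  459,405,  407, 410, 449, 465]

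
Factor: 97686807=3^1*2819^1*11551^1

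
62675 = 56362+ 6313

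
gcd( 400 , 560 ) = 80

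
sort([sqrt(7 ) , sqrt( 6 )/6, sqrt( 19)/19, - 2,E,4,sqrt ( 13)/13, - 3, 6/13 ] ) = [ - 3, - 2, sqrt(19 ) /19, sqrt( 13)/13, sqrt(6)/6,6/13, sqrt(7) , E, 4 ] 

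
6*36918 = 221508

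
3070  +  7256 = 10326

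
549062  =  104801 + 444261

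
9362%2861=779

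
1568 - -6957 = 8525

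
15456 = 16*966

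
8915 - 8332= 583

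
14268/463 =30 + 378/463= 30.82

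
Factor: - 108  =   - 2^2*3^3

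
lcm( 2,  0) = 0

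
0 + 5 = 5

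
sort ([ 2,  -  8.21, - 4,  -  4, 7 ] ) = [ - 8.21, - 4, - 4, 2, 7 ]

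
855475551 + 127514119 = 982989670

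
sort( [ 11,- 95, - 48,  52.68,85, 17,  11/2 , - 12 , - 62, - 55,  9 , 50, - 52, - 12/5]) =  [  -  95, - 62, - 55 , - 52,-48, - 12, - 12/5, 11/2,9, 11, 17,50 , 52.68, 85]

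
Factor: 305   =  5^1*61^1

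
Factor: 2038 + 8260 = 10298= 2^1 * 19^1*271^1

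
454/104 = 4 + 19/52 = 4.37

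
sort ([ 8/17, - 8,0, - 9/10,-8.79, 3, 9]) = [ - 8.79, - 8,-9/10,0, 8/17, 3, 9]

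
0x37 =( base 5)210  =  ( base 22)2B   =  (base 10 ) 55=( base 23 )29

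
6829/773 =6829/773 = 8.83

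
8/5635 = 8/5635 = 0.00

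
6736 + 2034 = 8770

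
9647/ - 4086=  - 3+2611/4086=- 2.36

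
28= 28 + 0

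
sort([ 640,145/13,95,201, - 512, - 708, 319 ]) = [ - 708, - 512, 145/13, 95,201,  319,640]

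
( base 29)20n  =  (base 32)1l9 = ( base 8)3251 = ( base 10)1705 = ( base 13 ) a12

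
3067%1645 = 1422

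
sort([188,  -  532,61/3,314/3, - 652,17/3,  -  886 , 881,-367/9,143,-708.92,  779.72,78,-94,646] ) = [ -886, - 708.92, - 652, - 532, - 94, - 367/9,17/3, 61/3,78,314/3,143, 188,646,779.72, 881 ] 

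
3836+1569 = 5405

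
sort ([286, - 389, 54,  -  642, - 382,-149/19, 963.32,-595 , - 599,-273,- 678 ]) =[ - 678,  -  642,-599,-595,- 389, - 382, - 273,-149/19,54, 286,963.32] 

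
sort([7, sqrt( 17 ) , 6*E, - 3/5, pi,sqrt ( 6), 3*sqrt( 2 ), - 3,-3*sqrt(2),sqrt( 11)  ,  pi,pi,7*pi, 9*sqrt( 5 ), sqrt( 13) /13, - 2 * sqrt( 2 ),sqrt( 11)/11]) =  [ - 3*sqrt(2 ), - 3, - 2*sqrt(2 ), - 3/5,sqrt( 13 ) /13,sqrt( 11 ) /11, sqrt( 6 ),  pi,pi,  pi,sqrt(11)  ,  sqrt( 17 ),3*sqrt( 2),  7, 6 *E , 9*sqrt( 5 ), 7*pi]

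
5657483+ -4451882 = 1205601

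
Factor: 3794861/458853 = 3^( - 1)* 7^1*43^( - 1 )*3557^ ( - 1)*542123^1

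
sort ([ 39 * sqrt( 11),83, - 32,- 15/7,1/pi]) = [ - 32, -15/7,1/pi, 83, 39 * sqrt ( 11)]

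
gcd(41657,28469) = 7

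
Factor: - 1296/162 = -2^3= - 8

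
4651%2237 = 177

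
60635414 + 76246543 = 136881957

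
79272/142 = 39636/71  =  558.25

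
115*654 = 75210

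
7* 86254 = 603778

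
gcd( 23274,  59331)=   3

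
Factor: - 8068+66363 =58295 = 5^1*89^1*131^1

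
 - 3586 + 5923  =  2337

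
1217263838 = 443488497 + 773775341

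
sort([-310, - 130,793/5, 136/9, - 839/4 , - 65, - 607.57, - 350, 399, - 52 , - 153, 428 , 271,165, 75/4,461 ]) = [ - 607.57, - 350,-310, - 839/4,-153,- 130, - 65,-52, 136/9,75/4 , 793/5, 165, 271,399, 428 , 461 ] 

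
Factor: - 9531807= - 3^1 * 29^1*331^2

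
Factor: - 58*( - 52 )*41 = 123656 =2^3*13^1*29^1*41^1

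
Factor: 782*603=471546= 2^1*3^2 * 17^1* 23^1* 67^1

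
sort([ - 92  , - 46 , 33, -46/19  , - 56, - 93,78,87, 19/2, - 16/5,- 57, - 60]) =[  -  93, - 92, - 60,-57, - 56 , - 46, - 16/5 ,-46/19,  19/2,33,78, 87]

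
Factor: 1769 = 29^1*61^1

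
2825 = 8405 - 5580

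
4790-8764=-3974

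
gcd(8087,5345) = 1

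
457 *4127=1886039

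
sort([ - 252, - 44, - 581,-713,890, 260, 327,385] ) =[ - 713, - 581,-252, - 44, 260, 327, 385, 890]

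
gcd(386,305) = 1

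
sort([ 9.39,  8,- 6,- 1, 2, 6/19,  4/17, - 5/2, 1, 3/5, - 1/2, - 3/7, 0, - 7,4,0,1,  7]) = [- 7  ,  -  6, - 5/2 , - 1, - 1/2, - 3/7, 0, 0,  4/17,6/19,3/5, 1 , 1,2, 4,7,  8,  9.39]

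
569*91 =51779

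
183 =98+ 85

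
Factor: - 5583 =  - 3^1*1861^1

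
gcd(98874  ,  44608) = 2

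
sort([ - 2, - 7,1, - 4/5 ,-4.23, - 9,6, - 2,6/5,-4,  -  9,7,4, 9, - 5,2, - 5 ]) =[ - 9, - 9, - 7, - 5, - 5, - 4.23, - 4, -2, - 2, - 4/5,1, 6/5,2, 4,  6, 7, 9 ] 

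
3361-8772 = - 5411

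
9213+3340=12553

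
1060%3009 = 1060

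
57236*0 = 0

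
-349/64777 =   -  349/64777 = - 0.01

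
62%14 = 6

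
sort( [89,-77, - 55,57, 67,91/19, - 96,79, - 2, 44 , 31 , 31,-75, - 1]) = [-96, - 77, - 75, - 55,-2,-1,91/19,31,  31, 44,57,67, 79,89] 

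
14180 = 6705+7475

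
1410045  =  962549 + 447496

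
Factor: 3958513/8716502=2^(-1 ) * 13^1*101^( - 1)*43151^(  -  1)*304501^1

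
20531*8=164248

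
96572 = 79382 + 17190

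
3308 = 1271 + 2037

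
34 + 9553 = 9587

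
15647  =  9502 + 6145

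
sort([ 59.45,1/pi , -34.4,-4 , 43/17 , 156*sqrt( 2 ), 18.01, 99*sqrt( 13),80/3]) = [-34.4,-4,1/pi,43/17, 18.01, 80/3,59.45, 156*sqrt( 2 ),  99*sqrt( 13)]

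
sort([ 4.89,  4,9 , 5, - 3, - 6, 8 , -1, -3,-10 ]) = [- 10 , - 6, - 3,-3, - 1 , 4 , 4.89, 5,8,  9]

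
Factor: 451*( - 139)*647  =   - 11^1*41^1*139^1*647^1 = - 40559783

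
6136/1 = 6136 = 6136.00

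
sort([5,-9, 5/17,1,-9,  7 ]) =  [  -  9,- 9,  5/17, 1, 5, 7 ] 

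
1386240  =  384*3610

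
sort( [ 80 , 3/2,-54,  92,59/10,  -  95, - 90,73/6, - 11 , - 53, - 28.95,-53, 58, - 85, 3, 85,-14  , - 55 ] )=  [-95, - 90,  -  85, - 55, - 54, - 53, - 53, - 28.95, - 14, - 11,3/2, 3,59/10, 73/6, 58,80,85, 92] 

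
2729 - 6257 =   -  3528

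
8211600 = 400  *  20529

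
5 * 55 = 275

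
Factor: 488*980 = 2^5 *5^1*7^2*61^1=478240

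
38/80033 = 38/80033 = 0.00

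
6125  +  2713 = 8838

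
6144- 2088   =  4056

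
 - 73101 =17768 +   -  90869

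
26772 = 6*4462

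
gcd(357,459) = 51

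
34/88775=34/88775 = 0.00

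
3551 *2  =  7102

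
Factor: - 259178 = -2^1*  129589^1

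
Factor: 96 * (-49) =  - 2^5 * 3^1 * 7^2  =  -4704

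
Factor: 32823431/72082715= 5^( - 1 )*19^1 *41^(-1 )*227^( - 1 )*389^1 * 1549^( - 1) *4441^1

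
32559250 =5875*5542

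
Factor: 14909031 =3^2 * 1656559^1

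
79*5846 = 461834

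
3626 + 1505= 5131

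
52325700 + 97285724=149611424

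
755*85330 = 64424150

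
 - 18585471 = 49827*(  -  373) 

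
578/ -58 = -289/29 = -9.97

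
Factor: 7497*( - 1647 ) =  - 3^5 * 7^2*17^1*61^1=- 12347559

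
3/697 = 3/697 = 0.00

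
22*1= 22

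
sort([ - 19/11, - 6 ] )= [-6, - 19/11 ] 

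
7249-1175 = 6074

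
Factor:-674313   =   - 3^1*224771^1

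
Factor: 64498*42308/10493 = 389825912/1499 = 2^3*7^1 * 17^1*271^1* 1499^( - 1 )*1511^1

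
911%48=47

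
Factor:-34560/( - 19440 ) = 2^4 *3^(  -  2) = 16/9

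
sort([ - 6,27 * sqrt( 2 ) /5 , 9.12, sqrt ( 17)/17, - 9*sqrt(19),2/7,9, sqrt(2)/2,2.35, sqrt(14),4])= [ - 9 * sqrt( 19 ), - 6,sqrt(17)/17, 2/7 , sqrt(2)/2, 2.35,sqrt(14 ), 4, 27* sqrt (2)/5,9,9.12]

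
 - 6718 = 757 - 7475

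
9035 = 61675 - 52640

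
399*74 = 29526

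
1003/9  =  1003/9 = 111.44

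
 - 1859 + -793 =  - 2652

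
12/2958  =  2/493=0.00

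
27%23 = 4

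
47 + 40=87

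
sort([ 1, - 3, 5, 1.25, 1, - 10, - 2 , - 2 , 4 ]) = [ - 10 ,-3, - 2, - 2, 1, 1,1.25,4, 5] 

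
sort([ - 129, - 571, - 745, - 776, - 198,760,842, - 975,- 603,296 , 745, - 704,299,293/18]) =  [ -975, - 776, - 745, - 704, - 603,-571, - 198, - 129,293/18,296, 299,745 , 760, 842 ] 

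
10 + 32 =42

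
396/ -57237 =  - 132/19079 = - 0.01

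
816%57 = 18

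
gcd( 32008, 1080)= 8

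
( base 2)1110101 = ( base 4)1311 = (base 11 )A7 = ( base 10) 117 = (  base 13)90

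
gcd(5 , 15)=5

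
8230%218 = 164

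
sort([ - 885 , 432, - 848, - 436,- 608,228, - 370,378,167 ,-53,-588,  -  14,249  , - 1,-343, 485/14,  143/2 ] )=[-885, - 848,-608 ,-588,-436,  -  370,  -  343,- 53, - 14,-1,485/14,143/2,167, 228,249,  378,  432] 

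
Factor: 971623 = 401^1*2423^1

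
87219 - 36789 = 50430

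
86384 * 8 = 691072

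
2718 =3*906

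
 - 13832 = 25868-39700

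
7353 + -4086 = 3267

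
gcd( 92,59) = 1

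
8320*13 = 108160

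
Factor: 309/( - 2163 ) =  - 7^( - 1)  =  - 1/7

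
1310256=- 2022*( - 648)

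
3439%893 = 760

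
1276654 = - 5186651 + 6463305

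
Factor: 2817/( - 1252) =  - 2^( - 2 )*3^2 = - 9/4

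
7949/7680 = 1 + 269/7680 = 1.04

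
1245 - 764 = 481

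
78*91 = 7098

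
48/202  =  24/101 = 0.24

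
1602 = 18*89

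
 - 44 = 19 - 63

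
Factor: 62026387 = 17^1 * 139^1*26249^1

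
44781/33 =1357=1357.00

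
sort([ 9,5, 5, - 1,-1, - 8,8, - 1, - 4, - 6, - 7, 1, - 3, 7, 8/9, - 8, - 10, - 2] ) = [ - 10, - 8, - 8, - 7, - 6, - 4, - 3, - 2, - 1, - 1,- 1,8/9,1, 5, 5, 7, 8, 9]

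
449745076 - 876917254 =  - 427172178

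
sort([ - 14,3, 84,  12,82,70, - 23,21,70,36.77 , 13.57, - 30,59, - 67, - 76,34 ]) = [ - 76 , - 67, - 30 , - 23, - 14, 3, 12, 13.57, 21,34, 36.77,59, 70,  70,82, 84]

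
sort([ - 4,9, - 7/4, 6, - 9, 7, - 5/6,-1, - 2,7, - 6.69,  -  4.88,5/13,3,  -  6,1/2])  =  [-9, - 6.69, - 6, - 4.88, - 4, - 2, - 7/4, - 1, - 5/6,5/13, 1/2,3,6,7,7 , 9]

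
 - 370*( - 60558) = 22406460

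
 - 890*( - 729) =648810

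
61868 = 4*15467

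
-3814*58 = -221212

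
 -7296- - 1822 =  - 5474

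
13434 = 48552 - 35118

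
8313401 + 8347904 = 16661305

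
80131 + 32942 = 113073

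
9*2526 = 22734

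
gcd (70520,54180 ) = 860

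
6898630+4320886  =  11219516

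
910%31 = 11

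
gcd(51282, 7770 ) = 1554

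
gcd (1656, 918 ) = 18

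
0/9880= 0 = 0.00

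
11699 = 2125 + 9574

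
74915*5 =374575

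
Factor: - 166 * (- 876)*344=2^6*3^1*43^1*73^1*83^1 = 50023104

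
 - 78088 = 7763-85851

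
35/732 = 35/732 = 0.05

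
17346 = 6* 2891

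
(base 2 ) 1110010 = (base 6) 310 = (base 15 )79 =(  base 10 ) 114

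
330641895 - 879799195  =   - 549157300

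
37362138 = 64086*583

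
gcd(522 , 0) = 522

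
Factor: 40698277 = 40698277^1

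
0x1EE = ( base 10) 494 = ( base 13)2c0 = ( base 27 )I8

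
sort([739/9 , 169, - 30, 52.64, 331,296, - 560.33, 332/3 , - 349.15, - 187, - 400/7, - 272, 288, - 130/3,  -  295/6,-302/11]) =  [  -  560.33, - 349.15,-272, - 187, -400/7, - 295/6, - 130/3,-30, - 302/11,52.64,739/9, 332/3, 169, 288, 296,331]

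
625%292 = 41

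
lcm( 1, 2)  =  2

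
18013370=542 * 33235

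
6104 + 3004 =9108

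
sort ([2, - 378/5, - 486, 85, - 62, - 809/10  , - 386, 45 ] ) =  [ -486,  -  386, - 809/10, - 378/5,  -  62,2,45, 85]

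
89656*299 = 26807144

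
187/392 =187/392 = 0.48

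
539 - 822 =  - 283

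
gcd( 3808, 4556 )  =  68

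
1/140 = 1/140= 0.01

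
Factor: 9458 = 2^1*4729^1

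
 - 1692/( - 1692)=1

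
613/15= 613/15 = 40.87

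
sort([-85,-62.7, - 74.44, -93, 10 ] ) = [  -  93,- 85, - 74.44,  -  62.7, 10 ]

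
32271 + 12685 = 44956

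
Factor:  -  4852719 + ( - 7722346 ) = -5^1*2515013^1 = -12575065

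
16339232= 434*37648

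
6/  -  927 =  - 1+307/309 = - 0.01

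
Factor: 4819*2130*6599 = 2^1*3^1  *5^1*61^1*71^1*79^1*6599^1 = 67735237530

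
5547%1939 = 1669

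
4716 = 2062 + 2654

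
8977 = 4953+4024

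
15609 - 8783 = 6826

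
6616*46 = 304336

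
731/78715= 731/78715=0.01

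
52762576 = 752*70163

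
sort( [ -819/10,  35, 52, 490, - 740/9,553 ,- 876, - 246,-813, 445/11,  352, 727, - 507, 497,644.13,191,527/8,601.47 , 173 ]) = [ - 876, - 813, - 507, - 246, - 740/9, - 819/10,  35,445/11, 52,  527/8,173 , 191,352, 490, 497, 553,  601.47,644.13, 727 ]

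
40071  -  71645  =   - 31574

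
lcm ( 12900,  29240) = 438600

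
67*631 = 42277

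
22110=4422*5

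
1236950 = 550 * 2249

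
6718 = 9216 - 2498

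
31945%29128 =2817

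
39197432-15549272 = 23648160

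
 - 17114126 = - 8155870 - 8958256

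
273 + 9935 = 10208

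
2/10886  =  1/5443=   0.00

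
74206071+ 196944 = 74403015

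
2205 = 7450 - 5245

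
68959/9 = 7662  +  1/9 = 7662.11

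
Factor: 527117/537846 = 2^(-1 )*3^( - 1 )*17^( - 1 )*19^1*  5273^ (-1 )*27743^1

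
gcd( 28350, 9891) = 63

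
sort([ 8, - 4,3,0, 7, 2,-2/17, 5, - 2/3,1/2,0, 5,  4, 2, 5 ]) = [ - 4,  -  2/3, - 2/17 , 0,0 , 1/2, 2,2, 3,4,5, 5, 5, 7, 8 ]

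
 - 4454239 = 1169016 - 5623255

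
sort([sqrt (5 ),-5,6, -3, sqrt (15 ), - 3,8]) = [ - 5,  -  3, - 3 , sqrt(5), sqrt(15 ),6,8]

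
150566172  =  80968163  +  69598009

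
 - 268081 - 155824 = -423905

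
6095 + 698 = 6793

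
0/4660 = 0 = 0.00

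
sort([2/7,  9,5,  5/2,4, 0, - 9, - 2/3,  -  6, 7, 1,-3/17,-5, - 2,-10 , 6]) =[-10,-9, - 6, - 5,-2, - 2/3, - 3/17,0, 2/7,1,5/2, 4,5 , 6 , 7,9]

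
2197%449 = 401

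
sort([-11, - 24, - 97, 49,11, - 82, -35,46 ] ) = [ - 97,-82, - 35,- 24, - 11, 11, 46,49]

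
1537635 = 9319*165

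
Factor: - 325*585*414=-2^1 * 3^4*5^3*13^2*23^1 = - 78711750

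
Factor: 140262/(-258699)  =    -  2^1*7^( - 1)*127^( - 1)*241^1 = - 482/889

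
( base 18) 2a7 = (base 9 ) 1127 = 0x343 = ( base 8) 1503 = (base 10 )835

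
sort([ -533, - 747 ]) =[-747,-533 ] 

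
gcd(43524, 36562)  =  2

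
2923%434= 319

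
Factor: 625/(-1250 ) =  - 2^(-1 )=- 1/2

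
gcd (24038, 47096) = 14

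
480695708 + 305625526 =786321234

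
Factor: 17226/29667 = 2^1 * 3^2*31^( - 1 ) = 18/31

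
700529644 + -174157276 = 526372368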